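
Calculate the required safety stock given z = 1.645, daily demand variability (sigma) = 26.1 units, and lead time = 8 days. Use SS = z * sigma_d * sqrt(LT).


Formula: SS = z * sigma_d * sqrt(LT)
sqrt(LT) = sqrt(8) = 2.8284
SS = 1.645 * 26.1 * 2.8284
SS = 121.4 units

121.4 units


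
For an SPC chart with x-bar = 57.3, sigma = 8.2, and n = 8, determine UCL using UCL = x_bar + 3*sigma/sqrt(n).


UCL = 57.3 + 3 * 8.2 / sqrt(8)

66.0


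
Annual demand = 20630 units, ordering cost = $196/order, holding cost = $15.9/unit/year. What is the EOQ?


Formula: EOQ = sqrt(2 * D * S / H)
Numerator: 2 * 20630 * 196 = 8086960
2DS/H = 8086960 / 15.9 = 508613.8
EOQ = sqrt(508613.8) = 713.2 units

713.2 units


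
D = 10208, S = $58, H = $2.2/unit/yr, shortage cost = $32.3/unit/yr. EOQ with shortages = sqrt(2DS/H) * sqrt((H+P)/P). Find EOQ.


Formula: EOQ* = sqrt(2DS/H) * sqrt((H+P)/P)
Base EOQ = sqrt(2*10208*58/2.2) = 733.65 units
Correction = sqrt((2.2+32.3)/32.3) = 1.03349
EOQ* = 733.65 * 1.03349 = 758.2 units

758.2 units


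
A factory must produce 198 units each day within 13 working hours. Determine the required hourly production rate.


Formula: Production Rate = Daily Demand / Available Hours
Rate = 198 units/day / 13 hours/day
Rate = 15.2 units/hour

15.2 units/hour


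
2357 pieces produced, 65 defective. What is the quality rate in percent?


Formula: Quality Rate = Good Pieces / Total Pieces * 100
Good pieces = 2357 - 65 = 2292
QR = 2292 / 2357 * 100 = 97.2%

97.2%


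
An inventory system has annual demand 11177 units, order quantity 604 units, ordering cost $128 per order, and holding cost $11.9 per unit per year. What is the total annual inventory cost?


TC = 11177/604 * 128 + 604/2 * 11.9

$5962.44


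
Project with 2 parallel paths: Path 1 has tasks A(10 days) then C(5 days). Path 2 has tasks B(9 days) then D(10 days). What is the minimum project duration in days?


Path 1 = 10 + 5 = 15 days
Path 2 = 9 + 10 = 19 days
Duration = max(15, 19) = 19 days

19 days


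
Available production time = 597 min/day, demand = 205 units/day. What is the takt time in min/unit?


Formula: Takt Time = Available Production Time / Customer Demand
Takt = 597 min/day / 205 units/day
Takt = 2.91 min/unit

2.91 min/unit


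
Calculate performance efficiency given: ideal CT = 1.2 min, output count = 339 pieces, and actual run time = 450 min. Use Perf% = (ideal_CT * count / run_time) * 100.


Formula: Performance = (Ideal CT * Total Count) / Run Time * 100
Ideal output time = 1.2 * 339 = 406.8 min
Performance = 406.8 / 450 * 100 = 90.4%

90.4%


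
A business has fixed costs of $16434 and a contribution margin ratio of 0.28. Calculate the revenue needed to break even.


Formula: BER = Fixed Costs / Contribution Margin Ratio
BER = $16434 / 0.28
BER = $58692.86 (to the nearest cent)

$58692.86


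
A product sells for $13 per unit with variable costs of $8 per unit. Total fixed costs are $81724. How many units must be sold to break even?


Formula: BEQ = Fixed Costs / (Price - Variable Cost)
Contribution margin = $13 - $8 = $5/unit
BEQ = ceil($81724 / $5/unit) = ceil(16344.8) = 16345 units

16345 units


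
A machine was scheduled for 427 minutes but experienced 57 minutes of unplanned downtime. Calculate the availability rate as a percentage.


Formula: Availability = (Planned Time - Downtime) / Planned Time * 100
Uptime = 427 - 57 = 370 min
Availability = 370 / 427 * 100 = 86.7%

86.7%


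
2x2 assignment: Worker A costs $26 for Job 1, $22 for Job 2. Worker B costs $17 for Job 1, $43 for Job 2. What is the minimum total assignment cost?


Option 1: A->1 + B->2 = $26 + $43 = $69
Option 2: A->2 + B->1 = $22 + $17 = $39
Min cost = min($69, $39) = $39

$39


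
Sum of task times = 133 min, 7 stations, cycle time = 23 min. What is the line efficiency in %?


Formula: Efficiency = Sum of Task Times / (N_stations * CT) * 100
Total station capacity = 7 stations * 23 min = 161 min
Efficiency = 133 / 161 * 100 = 82.6%

82.6%


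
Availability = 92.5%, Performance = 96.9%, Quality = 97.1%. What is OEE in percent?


Formula: OEE = Availability * Performance * Quality / 10000
A * P = 92.5% * 96.9% / 100 = 89.63%
OEE = 89.63% * 97.1% / 100 = 87.0%

87.0%


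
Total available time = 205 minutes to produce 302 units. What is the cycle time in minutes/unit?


Formula: CT = Available Time / Number of Units
CT = 205 min / 302 units
CT = 0.68 min/unit

0.68 min/unit


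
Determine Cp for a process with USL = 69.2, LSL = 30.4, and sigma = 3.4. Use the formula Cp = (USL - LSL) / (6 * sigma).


Cp = (69.2 - 30.4) / (6 * 3.4)

1.9


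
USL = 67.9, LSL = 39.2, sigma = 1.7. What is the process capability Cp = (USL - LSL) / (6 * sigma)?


Cp = (67.9 - 39.2) / (6 * 1.7)

2.81


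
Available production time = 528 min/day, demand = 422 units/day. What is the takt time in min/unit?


Formula: Takt Time = Available Production Time / Customer Demand
Takt = 528 min/day / 422 units/day
Takt = 1.25 min/unit

1.25 min/unit


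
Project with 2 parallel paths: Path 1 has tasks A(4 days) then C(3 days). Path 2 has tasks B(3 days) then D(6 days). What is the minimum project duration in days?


Path 1 = 4 + 3 = 7 days
Path 2 = 3 + 6 = 9 days
Duration = max(7, 9) = 9 days

9 days


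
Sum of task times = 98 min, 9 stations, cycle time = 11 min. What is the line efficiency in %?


Formula: Efficiency = Sum of Task Times / (N_stations * CT) * 100
Total station capacity = 9 stations * 11 min = 99 min
Efficiency = 98 / 99 * 100 = 99.0%

99.0%


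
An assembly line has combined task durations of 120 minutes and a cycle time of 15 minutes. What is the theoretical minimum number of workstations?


Formula: N_min = ceil(Sum of Task Times / Cycle Time)
N_min = ceil(120 min / 15 min) = ceil(8.0)
N_min = 8 stations

8


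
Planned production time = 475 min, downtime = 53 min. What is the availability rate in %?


Formula: Availability = (Planned Time - Downtime) / Planned Time * 100
Uptime = 475 - 53 = 422 min
Availability = 422 / 475 * 100 = 88.8%

88.8%


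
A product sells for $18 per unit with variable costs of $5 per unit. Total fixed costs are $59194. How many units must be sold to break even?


Formula: BEQ = Fixed Costs / (Price - Variable Cost)
Contribution margin = $18 - $5 = $13/unit
BEQ = ceil($59194 / $13/unit) = ceil(4553.38) = 4554 units

4554 units


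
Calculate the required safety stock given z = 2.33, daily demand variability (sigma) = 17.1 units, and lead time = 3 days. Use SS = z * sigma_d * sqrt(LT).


Formula: SS = z * sigma_d * sqrt(LT)
sqrt(LT) = sqrt(3) = 1.7321
SS = 2.33 * 17.1 * 1.7321
SS = 69.0 units

69.0 units


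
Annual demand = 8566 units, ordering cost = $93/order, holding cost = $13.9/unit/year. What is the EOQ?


Formula: EOQ = sqrt(2 * D * S / H)
Numerator: 2 * 8566 * 93 = 1593276
2DS/H = 1593276 / 13.9 = 114624.2
EOQ = sqrt(114624.2) = 338.6 units

338.6 units


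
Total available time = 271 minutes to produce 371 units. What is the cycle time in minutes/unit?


Formula: CT = Available Time / Number of Units
CT = 271 min / 371 units
CT = 0.73 min/unit

0.73 min/unit


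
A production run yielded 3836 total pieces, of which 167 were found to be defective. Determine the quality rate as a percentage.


Formula: Quality Rate = Good Pieces / Total Pieces * 100
Good pieces = 3836 - 167 = 3669
QR = 3669 / 3836 * 100 = 95.6%

95.6%


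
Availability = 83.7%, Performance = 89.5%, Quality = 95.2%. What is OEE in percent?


Formula: OEE = Availability * Performance * Quality / 10000
A * P = 83.7% * 89.5% / 100 = 74.91%
OEE = 74.91% * 95.2% / 100 = 71.3%

71.3%


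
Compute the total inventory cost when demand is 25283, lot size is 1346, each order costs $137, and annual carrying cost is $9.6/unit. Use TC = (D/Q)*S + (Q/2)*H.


TC = 25283/1346 * 137 + 1346/2 * 9.6

$9034.18


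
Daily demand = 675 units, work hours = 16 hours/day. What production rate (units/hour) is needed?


Formula: Production Rate = Daily Demand / Available Hours
Rate = 675 units/day / 16 hours/day
Rate = 42.2 units/hour

42.2 units/hour


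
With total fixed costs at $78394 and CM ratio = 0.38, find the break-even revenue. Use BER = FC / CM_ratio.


Formula: BER = Fixed Costs / Contribution Margin Ratio
BER = $78394 / 0.38
BER = $206300.00 (to the nearest cent)

$206300.00


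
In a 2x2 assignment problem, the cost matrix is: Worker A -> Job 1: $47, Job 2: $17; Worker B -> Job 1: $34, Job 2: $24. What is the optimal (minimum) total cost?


Option 1: A->1 + B->2 = $47 + $24 = $71
Option 2: A->2 + B->1 = $17 + $34 = $51
Min cost = min($71, $51) = $51

$51


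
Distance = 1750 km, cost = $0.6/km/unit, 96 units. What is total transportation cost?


TC = dist * cost * units = 1750 * 0.6 * 96 = $100800.00

$100800.00


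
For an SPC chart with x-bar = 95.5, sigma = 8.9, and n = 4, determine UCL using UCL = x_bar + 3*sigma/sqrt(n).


UCL = 95.5 + 3 * 8.9 / sqrt(4)

108.85


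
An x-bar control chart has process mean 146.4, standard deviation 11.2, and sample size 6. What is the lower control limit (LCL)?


LCL = 146.4 - 3 * 11.2 / sqrt(6)

132.68


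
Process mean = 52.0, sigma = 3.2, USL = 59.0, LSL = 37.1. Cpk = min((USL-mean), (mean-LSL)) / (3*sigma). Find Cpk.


Cpu = (59.0 - 52.0) / (3 * 3.2) = 0.73
Cpl = (52.0 - 37.1) / (3 * 3.2) = 1.55
Cpk = min(0.73, 1.55) = 0.73

0.73


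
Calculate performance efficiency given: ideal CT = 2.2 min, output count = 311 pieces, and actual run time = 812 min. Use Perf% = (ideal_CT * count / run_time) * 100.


Formula: Performance = (Ideal CT * Total Count) / Run Time * 100
Ideal output time = 2.2 * 311 = 684.2 min
Performance = 684.2 / 812 * 100 = 84.3%

84.3%


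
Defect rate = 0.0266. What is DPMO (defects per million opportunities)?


DPMO = defect_rate * 1000000 = 0.0266 * 1000000

26600


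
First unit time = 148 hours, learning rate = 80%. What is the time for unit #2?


Formula: T_n = T_1 * (learning_rate)^(log2(n)) where learning_rate = rate/100
Doublings = log2(2) = 1
T_n = 148 * 0.8^1
T_n = 148 * 0.8 = 118.4 hours

118.4 hours


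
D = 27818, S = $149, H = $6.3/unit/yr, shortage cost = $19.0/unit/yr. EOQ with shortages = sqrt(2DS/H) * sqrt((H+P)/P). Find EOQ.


Formula: EOQ* = sqrt(2DS/H) * sqrt((H+P)/P)
Base EOQ = sqrt(2*27818*149/6.3) = 1147.1 units
Correction = sqrt((6.3+19.0)/19.0) = 1.15394
EOQ* = 1147.1 * 1.15394 = 1323.7 units

1323.7 units


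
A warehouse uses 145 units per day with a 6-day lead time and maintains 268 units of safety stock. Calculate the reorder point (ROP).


Formula: ROP = (Daily Demand * Lead Time) + Safety Stock
Demand during lead time = 145 * 6 = 870 units
ROP = 870 + 268 = 1138 units

1138 units


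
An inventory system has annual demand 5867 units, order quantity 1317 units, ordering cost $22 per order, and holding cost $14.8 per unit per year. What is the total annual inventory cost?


TC = 5867/1317 * 22 + 1317/2 * 14.8

$9843.81


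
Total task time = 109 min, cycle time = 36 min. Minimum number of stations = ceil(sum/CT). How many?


Formula: N_min = ceil(Sum of Task Times / Cycle Time)
N_min = ceil(109 min / 36 min) = ceil(3.0278)
N_min = 4 stations

4


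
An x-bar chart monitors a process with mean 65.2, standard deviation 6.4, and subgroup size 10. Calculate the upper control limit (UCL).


UCL = 65.2 + 3 * 6.4 / sqrt(10)

71.27


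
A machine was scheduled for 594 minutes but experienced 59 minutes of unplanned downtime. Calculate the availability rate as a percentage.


Formula: Availability = (Planned Time - Downtime) / Planned Time * 100
Uptime = 594 - 59 = 535 min
Availability = 535 / 594 * 100 = 90.1%

90.1%


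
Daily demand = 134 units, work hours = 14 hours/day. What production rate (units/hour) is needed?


Formula: Production Rate = Daily Demand / Available Hours
Rate = 134 units/day / 14 hours/day
Rate = 9.6 units/hour

9.6 units/hour


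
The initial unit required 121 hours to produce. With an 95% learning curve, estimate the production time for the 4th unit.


Formula: T_n = T_1 * (learning_rate)^(log2(n)) where learning_rate = rate/100
Doublings = log2(4) = 2
T_n = 121 * 0.95^2
T_n = 121 * 0.9025 = 109.2 hours

109.2 hours


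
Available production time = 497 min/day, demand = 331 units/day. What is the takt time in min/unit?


Formula: Takt Time = Available Production Time / Customer Demand
Takt = 497 min/day / 331 units/day
Takt = 1.5 min/unit

1.5 min/unit


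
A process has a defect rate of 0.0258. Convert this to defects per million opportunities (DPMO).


DPMO = defect_rate * 1000000 = 0.0258 * 1000000

25800


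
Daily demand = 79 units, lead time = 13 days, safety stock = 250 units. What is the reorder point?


Formula: ROP = (Daily Demand * Lead Time) + Safety Stock
Demand during lead time = 79 * 13 = 1027 units
ROP = 1027 + 250 = 1277 units

1277 units


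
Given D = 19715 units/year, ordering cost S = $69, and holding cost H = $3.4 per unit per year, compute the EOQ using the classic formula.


Formula: EOQ = sqrt(2 * D * S / H)
Numerator: 2 * 19715 * 69 = 2720670
2DS/H = 2720670 / 3.4 = 800197.1
EOQ = sqrt(800197.1) = 894.5 units

894.5 units


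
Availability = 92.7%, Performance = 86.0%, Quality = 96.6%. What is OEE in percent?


Formula: OEE = Availability * Performance * Quality / 10000
A * P = 92.7% * 86.0% / 100 = 79.72%
OEE = 79.72% * 96.6% / 100 = 77.0%

77.0%


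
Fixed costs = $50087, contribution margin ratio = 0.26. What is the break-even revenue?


Formula: BER = Fixed Costs / Contribution Margin Ratio
BER = $50087 / 0.26
BER = $192642.31 (to the nearest cent)

$192642.31


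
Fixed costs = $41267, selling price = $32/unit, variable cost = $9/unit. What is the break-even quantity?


Formula: BEQ = Fixed Costs / (Price - Variable Cost)
Contribution margin = $32 - $9 = $23/unit
BEQ = ceil($41267 / $23/unit) = ceil(1794.22) = 1795 units

1795 units


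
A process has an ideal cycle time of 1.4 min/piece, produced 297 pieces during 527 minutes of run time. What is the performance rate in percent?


Formula: Performance = (Ideal CT * Total Count) / Run Time * 100
Ideal output time = 1.4 * 297 = 415.8 min
Performance = 415.8 / 527 * 100 = 78.9%

78.9%


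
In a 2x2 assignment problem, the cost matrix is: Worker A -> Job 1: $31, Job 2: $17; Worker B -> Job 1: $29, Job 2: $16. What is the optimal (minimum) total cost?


Option 1: A->1 + B->2 = $31 + $16 = $47
Option 2: A->2 + B->1 = $17 + $29 = $46
Min cost = min($47, $46) = $46

$46


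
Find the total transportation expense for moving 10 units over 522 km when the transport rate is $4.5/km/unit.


TC = dist * cost * units = 522 * 4.5 * 10 = $23490.00

$23490.00


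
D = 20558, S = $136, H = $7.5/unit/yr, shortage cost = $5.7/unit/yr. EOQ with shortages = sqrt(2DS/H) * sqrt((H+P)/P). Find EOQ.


Formula: EOQ* = sqrt(2DS/H) * sqrt((H+P)/P)
Base EOQ = sqrt(2*20558*136/7.5) = 863.46 units
Correction = sqrt((7.5+5.7)/5.7) = 1.52177
EOQ* = 863.46 * 1.52177 = 1314.0 units

1314.0 units


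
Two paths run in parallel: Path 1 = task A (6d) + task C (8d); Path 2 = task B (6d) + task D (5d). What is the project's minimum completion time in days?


Path 1 = 6 + 8 = 14 days
Path 2 = 6 + 5 = 11 days
Duration = max(14, 11) = 14 days

14 days


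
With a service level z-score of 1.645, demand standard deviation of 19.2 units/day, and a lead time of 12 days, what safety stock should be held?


Formula: SS = z * sigma_d * sqrt(LT)
sqrt(LT) = sqrt(12) = 3.4641
SS = 1.645 * 19.2 * 3.4641
SS = 109.4 units

109.4 units


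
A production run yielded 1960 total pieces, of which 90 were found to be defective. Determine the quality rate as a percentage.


Formula: Quality Rate = Good Pieces / Total Pieces * 100
Good pieces = 1960 - 90 = 1870
QR = 1870 / 1960 * 100 = 95.4%

95.4%


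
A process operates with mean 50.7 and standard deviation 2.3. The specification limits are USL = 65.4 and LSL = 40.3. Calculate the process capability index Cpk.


Cpu = (65.4 - 50.7) / (3 * 2.3) = 2.13
Cpl = (50.7 - 40.3) / (3 * 2.3) = 1.51
Cpk = min(2.13, 1.51) = 1.51

1.51


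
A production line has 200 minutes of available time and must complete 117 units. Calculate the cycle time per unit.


Formula: CT = Available Time / Number of Units
CT = 200 min / 117 units
CT = 1.71 min/unit

1.71 min/unit


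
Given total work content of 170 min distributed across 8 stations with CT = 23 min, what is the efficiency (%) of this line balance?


Formula: Efficiency = Sum of Task Times / (N_stations * CT) * 100
Total station capacity = 8 stations * 23 min = 184 min
Efficiency = 170 / 184 * 100 = 92.4%

92.4%


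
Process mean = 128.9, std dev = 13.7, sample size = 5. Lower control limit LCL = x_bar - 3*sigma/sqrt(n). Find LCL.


LCL = 128.9 - 3 * 13.7 / sqrt(5)

110.52


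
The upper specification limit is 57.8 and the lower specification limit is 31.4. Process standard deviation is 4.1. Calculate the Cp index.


Cp = (57.8 - 31.4) / (6 * 4.1)

1.07


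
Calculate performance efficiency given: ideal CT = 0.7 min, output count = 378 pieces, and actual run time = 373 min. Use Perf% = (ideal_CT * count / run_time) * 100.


Formula: Performance = (Ideal CT * Total Count) / Run Time * 100
Ideal output time = 0.7 * 378 = 264.6 min
Performance = 264.6 / 373 * 100 = 70.9%

70.9%


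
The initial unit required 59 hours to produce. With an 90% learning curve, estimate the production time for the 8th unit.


Formula: T_n = T_1 * (learning_rate)^(log2(n)) where learning_rate = rate/100
Doublings = log2(8) = 3
T_n = 59 * 0.9^3
T_n = 59 * 0.729 = 43.0 hours

43.0 hours


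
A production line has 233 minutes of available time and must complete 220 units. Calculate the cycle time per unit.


Formula: CT = Available Time / Number of Units
CT = 233 min / 220 units
CT = 1.06 min/unit

1.06 min/unit


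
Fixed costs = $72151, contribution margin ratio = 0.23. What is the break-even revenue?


Formula: BER = Fixed Costs / Contribution Margin Ratio
BER = $72151 / 0.23
BER = $313700.00 (to the nearest cent)

$313700.00


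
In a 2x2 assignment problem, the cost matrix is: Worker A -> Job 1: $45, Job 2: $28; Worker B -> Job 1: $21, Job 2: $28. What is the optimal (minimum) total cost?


Option 1: A->1 + B->2 = $45 + $28 = $73
Option 2: A->2 + B->1 = $28 + $21 = $49
Min cost = min($73, $49) = $49

$49


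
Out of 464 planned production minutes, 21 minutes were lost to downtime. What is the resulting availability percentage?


Formula: Availability = (Planned Time - Downtime) / Planned Time * 100
Uptime = 464 - 21 = 443 min
Availability = 443 / 464 * 100 = 95.5%

95.5%


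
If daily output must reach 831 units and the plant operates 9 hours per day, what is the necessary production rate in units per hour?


Formula: Production Rate = Daily Demand / Available Hours
Rate = 831 units/day / 9 hours/day
Rate = 92.3 units/hour

92.3 units/hour


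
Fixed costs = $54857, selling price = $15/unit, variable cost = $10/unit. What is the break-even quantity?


Formula: BEQ = Fixed Costs / (Price - Variable Cost)
Contribution margin = $15 - $10 = $5/unit
BEQ = ceil($54857 / $5/unit) = ceil(10971.4) = 10972 units

10972 units


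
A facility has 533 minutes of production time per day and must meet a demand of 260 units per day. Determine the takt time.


Formula: Takt Time = Available Production Time / Customer Demand
Takt = 533 min/day / 260 units/day
Takt = 2.05 min/unit

2.05 min/unit


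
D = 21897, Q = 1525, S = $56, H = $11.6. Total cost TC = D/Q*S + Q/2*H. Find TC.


TC = 21897/1525 * 56 + 1525/2 * 11.6

$9649.09


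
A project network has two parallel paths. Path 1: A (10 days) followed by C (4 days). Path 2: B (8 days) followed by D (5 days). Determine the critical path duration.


Path 1 = 10 + 4 = 14 days
Path 2 = 8 + 5 = 13 days
Duration = max(14, 13) = 14 days

14 days


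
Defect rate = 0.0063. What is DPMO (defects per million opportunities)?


DPMO = defect_rate * 1000000 = 0.0063 * 1000000

6300


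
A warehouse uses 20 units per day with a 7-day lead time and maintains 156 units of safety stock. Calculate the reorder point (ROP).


Formula: ROP = (Daily Demand * Lead Time) + Safety Stock
Demand during lead time = 20 * 7 = 140 units
ROP = 140 + 156 = 296 units

296 units


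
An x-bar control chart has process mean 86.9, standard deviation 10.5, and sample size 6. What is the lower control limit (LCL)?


LCL = 86.9 - 3 * 10.5 / sqrt(6)

74.04


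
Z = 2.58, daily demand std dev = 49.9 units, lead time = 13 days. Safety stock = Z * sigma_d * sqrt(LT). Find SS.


Formula: SS = z * sigma_d * sqrt(LT)
sqrt(LT) = sqrt(13) = 3.6056
SS = 2.58 * 49.9 * 3.6056
SS = 464.2 units

464.2 units


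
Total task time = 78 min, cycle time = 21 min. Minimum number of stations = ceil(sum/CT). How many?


Formula: N_min = ceil(Sum of Task Times / Cycle Time)
N_min = ceil(78 min / 21 min) = ceil(3.7143)
N_min = 4 stations

4


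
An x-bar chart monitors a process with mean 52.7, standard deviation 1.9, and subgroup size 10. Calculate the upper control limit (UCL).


UCL = 52.7 + 3 * 1.9 / sqrt(10)

54.5


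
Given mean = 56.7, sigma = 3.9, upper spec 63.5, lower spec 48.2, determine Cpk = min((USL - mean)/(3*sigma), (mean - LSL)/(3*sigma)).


Cpu = (63.5 - 56.7) / (3 * 3.9) = 0.58
Cpl = (56.7 - 48.2) / (3 * 3.9) = 0.73
Cpk = min(0.58, 0.73) = 0.58

0.58


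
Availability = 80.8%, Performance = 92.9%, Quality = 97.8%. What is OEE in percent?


Formula: OEE = Availability * Performance * Quality / 10000
A * P = 80.8% * 92.9% / 100 = 75.06%
OEE = 75.06% * 97.8% / 100 = 73.4%

73.4%


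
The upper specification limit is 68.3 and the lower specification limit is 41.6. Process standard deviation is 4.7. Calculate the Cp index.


Cp = (68.3 - 41.6) / (6 * 4.7)

0.95


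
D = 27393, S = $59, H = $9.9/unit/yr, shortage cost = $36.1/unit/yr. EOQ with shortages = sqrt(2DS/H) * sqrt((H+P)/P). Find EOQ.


Formula: EOQ* = sqrt(2DS/H) * sqrt((H+P)/P)
Base EOQ = sqrt(2*27393*59/9.9) = 571.4 units
Correction = sqrt((9.9+36.1)/36.1) = 1.12882
EOQ* = 571.4 * 1.12882 = 645.0 units

645.0 units


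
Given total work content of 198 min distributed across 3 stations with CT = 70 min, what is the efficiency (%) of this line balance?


Formula: Efficiency = Sum of Task Times / (N_stations * CT) * 100
Total station capacity = 3 stations * 70 min = 210 min
Efficiency = 198 / 210 * 100 = 94.3%

94.3%


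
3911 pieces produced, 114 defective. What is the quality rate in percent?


Formula: Quality Rate = Good Pieces / Total Pieces * 100
Good pieces = 3911 - 114 = 3797
QR = 3797 / 3911 * 100 = 97.1%

97.1%


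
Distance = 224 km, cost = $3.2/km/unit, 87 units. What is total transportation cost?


TC = dist * cost * units = 224 * 3.2 * 87 = $62361.60

$62361.60


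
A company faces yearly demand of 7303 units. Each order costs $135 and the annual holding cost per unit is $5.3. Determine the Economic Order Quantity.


Formula: EOQ = sqrt(2 * D * S / H)
Numerator: 2 * 7303 * 135 = 1971810
2DS/H = 1971810 / 5.3 = 372039.6
EOQ = sqrt(372039.6) = 610.0 units

610.0 units


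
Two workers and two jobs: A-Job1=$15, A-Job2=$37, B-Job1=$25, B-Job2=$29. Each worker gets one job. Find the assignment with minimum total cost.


Option 1: A->1 + B->2 = $15 + $29 = $44
Option 2: A->2 + B->1 = $37 + $25 = $62
Min cost = min($44, $62) = $44

$44


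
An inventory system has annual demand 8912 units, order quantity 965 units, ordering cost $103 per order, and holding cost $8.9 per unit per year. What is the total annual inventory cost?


TC = 8912/965 * 103 + 965/2 * 8.9

$5245.48


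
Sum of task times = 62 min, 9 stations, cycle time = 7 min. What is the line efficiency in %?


Formula: Efficiency = Sum of Task Times / (N_stations * CT) * 100
Total station capacity = 9 stations * 7 min = 63 min
Efficiency = 62 / 63 * 100 = 98.4%

98.4%


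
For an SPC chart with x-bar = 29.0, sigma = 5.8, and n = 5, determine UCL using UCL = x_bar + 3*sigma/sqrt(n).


UCL = 29.0 + 3 * 5.8 / sqrt(5)

36.78


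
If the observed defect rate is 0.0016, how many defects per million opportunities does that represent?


DPMO = defect_rate * 1000000 = 0.0016 * 1000000

1600


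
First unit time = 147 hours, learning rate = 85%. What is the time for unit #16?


Formula: T_n = T_1 * (learning_rate)^(log2(n)) where learning_rate = rate/100
Doublings = log2(16) = 4
T_n = 147 * 0.85^4
T_n = 147 * 0.522 = 76.7 hours

76.7 hours


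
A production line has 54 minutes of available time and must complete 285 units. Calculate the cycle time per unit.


Formula: CT = Available Time / Number of Units
CT = 54 min / 285 units
CT = 0.19 min/unit

0.19 min/unit


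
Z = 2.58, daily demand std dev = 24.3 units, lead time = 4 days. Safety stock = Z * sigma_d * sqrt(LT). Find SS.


Formula: SS = z * sigma_d * sqrt(LT)
sqrt(LT) = sqrt(4) = 2.0
SS = 2.58 * 24.3 * 2.0
SS = 125.4 units

125.4 units


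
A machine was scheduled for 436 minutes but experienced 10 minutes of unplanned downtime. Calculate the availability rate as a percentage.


Formula: Availability = (Planned Time - Downtime) / Planned Time * 100
Uptime = 436 - 10 = 426 min
Availability = 426 / 436 * 100 = 97.7%

97.7%


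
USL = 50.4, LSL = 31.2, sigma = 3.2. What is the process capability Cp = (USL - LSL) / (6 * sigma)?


Cp = (50.4 - 31.2) / (6 * 3.2)

1.0


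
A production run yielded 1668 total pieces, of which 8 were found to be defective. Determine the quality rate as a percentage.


Formula: Quality Rate = Good Pieces / Total Pieces * 100
Good pieces = 1668 - 8 = 1660
QR = 1660 / 1668 * 100 = 99.5%

99.5%


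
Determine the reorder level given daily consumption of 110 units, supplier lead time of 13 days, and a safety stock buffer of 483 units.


Formula: ROP = (Daily Demand * Lead Time) + Safety Stock
Demand during lead time = 110 * 13 = 1430 units
ROP = 1430 + 483 = 1913 units

1913 units


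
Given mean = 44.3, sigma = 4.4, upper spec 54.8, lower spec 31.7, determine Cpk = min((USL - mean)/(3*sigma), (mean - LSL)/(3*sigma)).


Cpu = (54.8 - 44.3) / (3 * 4.4) = 0.8
Cpl = (44.3 - 31.7) / (3 * 4.4) = 0.95
Cpk = min(0.8, 0.95) = 0.8

0.8


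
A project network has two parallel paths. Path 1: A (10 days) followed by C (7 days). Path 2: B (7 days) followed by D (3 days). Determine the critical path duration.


Path 1 = 10 + 7 = 17 days
Path 2 = 7 + 3 = 10 days
Duration = max(17, 10) = 17 days

17 days


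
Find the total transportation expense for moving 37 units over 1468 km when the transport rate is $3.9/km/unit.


TC = dist * cost * units = 1468 * 3.9 * 37 = $211832.40

$211832.40


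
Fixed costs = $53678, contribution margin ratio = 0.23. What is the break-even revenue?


Formula: BER = Fixed Costs / Contribution Margin Ratio
BER = $53678 / 0.23
BER = $233382.61 (to the nearest cent)

$233382.61


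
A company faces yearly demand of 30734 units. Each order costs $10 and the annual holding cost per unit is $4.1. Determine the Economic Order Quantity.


Formula: EOQ = sqrt(2 * D * S / H)
Numerator: 2 * 30734 * 10 = 614680
2DS/H = 614680 / 4.1 = 149922.0
EOQ = sqrt(149922.0) = 387.2 units

387.2 units


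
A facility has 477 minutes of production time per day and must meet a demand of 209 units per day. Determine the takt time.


Formula: Takt Time = Available Production Time / Customer Demand
Takt = 477 min/day / 209 units/day
Takt = 2.28 min/unit

2.28 min/unit


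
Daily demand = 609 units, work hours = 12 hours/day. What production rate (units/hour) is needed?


Formula: Production Rate = Daily Demand / Available Hours
Rate = 609 units/day / 12 hours/day
Rate = 50.8 units/hour

50.8 units/hour


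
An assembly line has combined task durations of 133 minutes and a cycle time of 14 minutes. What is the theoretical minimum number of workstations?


Formula: N_min = ceil(Sum of Task Times / Cycle Time)
N_min = ceil(133 min / 14 min) = ceil(9.5)
N_min = 10 stations

10


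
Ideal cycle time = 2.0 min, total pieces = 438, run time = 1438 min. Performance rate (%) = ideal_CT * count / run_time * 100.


Formula: Performance = (Ideal CT * Total Count) / Run Time * 100
Ideal output time = 2.0 * 438 = 876.0 min
Performance = 876.0 / 1438 * 100 = 60.9%

60.9%


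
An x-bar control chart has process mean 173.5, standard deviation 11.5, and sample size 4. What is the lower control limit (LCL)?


LCL = 173.5 - 3 * 11.5 / sqrt(4)

156.25


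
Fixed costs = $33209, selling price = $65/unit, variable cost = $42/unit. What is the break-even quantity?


Formula: BEQ = Fixed Costs / (Price - Variable Cost)
Contribution margin = $65 - $42 = $23/unit
BEQ = ceil($33209 / $23/unit) = ceil(1443.87) = 1444 units

1444 units


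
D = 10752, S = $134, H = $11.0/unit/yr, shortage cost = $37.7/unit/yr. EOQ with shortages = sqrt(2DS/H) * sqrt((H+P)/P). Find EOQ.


Formula: EOQ* = sqrt(2DS/H) * sqrt((H+P)/P)
Base EOQ = sqrt(2*10752*134/11.0) = 511.82 units
Correction = sqrt((11.0+37.7)/37.7) = 1.13656
EOQ* = 511.82 * 1.13656 = 581.7 units

581.7 units


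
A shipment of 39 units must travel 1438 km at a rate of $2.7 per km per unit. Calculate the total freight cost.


TC = dist * cost * units = 1438 * 2.7 * 39 = $151421.40

$151421.40


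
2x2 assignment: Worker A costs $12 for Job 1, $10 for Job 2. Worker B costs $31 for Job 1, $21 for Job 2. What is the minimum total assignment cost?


Option 1: A->1 + B->2 = $12 + $21 = $33
Option 2: A->2 + B->1 = $10 + $31 = $41
Min cost = min($33, $41) = $33

$33


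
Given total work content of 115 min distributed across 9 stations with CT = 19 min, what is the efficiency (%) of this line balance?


Formula: Efficiency = Sum of Task Times / (N_stations * CT) * 100
Total station capacity = 9 stations * 19 min = 171 min
Efficiency = 115 / 171 * 100 = 67.3%

67.3%


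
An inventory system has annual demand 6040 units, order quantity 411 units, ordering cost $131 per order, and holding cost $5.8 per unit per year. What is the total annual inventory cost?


TC = 6040/411 * 131 + 411/2 * 5.8

$3117.06


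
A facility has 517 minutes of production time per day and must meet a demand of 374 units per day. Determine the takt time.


Formula: Takt Time = Available Production Time / Customer Demand
Takt = 517 min/day / 374 units/day
Takt = 1.38 min/unit

1.38 min/unit


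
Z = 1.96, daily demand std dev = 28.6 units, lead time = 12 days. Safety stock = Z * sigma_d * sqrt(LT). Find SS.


Formula: SS = z * sigma_d * sqrt(LT)
sqrt(LT) = sqrt(12) = 3.4641
SS = 1.96 * 28.6 * 3.4641
SS = 194.2 units

194.2 units


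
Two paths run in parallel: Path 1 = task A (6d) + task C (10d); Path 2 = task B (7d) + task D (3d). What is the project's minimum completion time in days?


Path 1 = 6 + 10 = 16 days
Path 2 = 7 + 3 = 10 days
Duration = max(16, 10) = 16 days

16 days


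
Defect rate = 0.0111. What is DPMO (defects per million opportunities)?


DPMO = defect_rate * 1000000 = 0.0111 * 1000000

11100


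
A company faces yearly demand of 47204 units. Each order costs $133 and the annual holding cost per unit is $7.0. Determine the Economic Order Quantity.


Formula: EOQ = sqrt(2 * D * S / H)
Numerator: 2 * 47204 * 133 = 12556264
2DS/H = 12556264 / 7.0 = 1793752.0
EOQ = sqrt(1793752.0) = 1339.3 units

1339.3 units


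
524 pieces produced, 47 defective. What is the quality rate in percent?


Formula: Quality Rate = Good Pieces / Total Pieces * 100
Good pieces = 524 - 47 = 477
QR = 477 / 524 * 100 = 91.0%

91.0%


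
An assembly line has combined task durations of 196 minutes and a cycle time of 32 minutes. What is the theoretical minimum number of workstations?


Formula: N_min = ceil(Sum of Task Times / Cycle Time)
N_min = ceil(196 min / 32 min) = ceil(6.125)
N_min = 7 stations

7


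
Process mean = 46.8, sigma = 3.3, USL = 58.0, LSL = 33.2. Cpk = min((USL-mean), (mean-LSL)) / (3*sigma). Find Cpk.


Cpu = (58.0 - 46.8) / (3 * 3.3) = 1.13
Cpl = (46.8 - 33.2) / (3 * 3.3) = 1.37
Cpk = min(1.13, 1.37) = 1.13

1.13


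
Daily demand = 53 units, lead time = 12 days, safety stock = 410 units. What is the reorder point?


Formula: ROP = (Daily Demand * Lead Time) + Safety Stock
Demand during lead time = 53 * 12 = 636 units
ROP = 636 + 410 = 1046 units

1046 units


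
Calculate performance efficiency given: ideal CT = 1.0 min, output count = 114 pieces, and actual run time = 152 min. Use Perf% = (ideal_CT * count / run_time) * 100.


Formula: Performance = (Ideal CT * Total Count) / Run Time * 100
Ideal output time = 1.0 * 114 = 114.0 min
Performance = 114.0 / 152 * 100 = 75.0%

75.0%


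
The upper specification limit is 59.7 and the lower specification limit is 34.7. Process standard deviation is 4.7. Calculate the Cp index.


Cp = (59.7 - 34.7) / (6 * 4.7)

0.89


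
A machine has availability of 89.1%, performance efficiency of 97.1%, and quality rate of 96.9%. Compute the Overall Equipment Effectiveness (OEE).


Formula: OEE = Availability * Performance * Quality / 10000
A * P = 89.1% * 97.1% / 100 = 86.52%
OEE = 86.52% * 96.9% / 100 = 83.8%

83.8%


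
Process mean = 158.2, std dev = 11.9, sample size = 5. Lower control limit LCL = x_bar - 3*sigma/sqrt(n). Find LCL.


LCL = 158.2 - 3 * 11.9 / sqrt(5)

142.23


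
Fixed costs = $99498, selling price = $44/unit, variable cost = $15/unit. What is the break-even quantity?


Formula: BEQ = Fixed Costs / (Price - Variable Cost)
Contribution margin = $44 - $15 = $29/unit
BEQ = ceil($99498 / $29/unit) = ceil(3430.97) = 3431 units

3431 units


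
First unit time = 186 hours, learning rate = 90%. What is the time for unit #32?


Formula: T_n = T_1 * (learning_rate)^(log2(n)) where learning_rate = rate/100
Doublings = log2(32) = 5
T_n = 186 * 0.9^5
T_n = 186 * 0.5905 = 109.8 hours

109.8 hours


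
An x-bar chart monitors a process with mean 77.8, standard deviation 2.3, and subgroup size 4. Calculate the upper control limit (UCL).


UCL = 77.8 + 3 * 2.3 / sqrt(4)

81.25


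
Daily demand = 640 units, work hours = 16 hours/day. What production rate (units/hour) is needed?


Formula: Production Rate = Daily Demand / Available Hours
Rate = 640 units/day / 16 hours/day
Rate = 40.0 units/hour

40.0 units/hour


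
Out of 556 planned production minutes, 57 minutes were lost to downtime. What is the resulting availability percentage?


Formula: Availability = (Planned Time - Downtime) / Planned Time * 100
Uptime = 556 - 57 = 499 min
Availability = 499 / 556 * 100 = 89.7%

89.7%


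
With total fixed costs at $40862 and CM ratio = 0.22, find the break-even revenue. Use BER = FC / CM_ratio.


Formula: BER = Fixed Costs / Contribution Margin Ratio
BER = $40862 / 0.22
BER = $185736.36 (to the nearest cent)

$185736.36


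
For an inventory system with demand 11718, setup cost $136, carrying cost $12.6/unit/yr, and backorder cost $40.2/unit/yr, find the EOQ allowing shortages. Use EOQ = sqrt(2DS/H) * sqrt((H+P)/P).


Formula: EOQ* = sqrt(2DS/H) * sqrt((H+P)/P)
Base EOQ = sqrt(2*11718*136/12.6) = 502.95 units
Correction = sqrt((12.6+40.2)/40.2) = 1.14605
EOQ* = 502.95 * 1.14605 = 576.4 units

576.4 units


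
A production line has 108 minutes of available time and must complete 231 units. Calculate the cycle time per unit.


Formula: CT = Available Time / Number of Units
CT = 108 min / 231 units
CT = 0.47 min/unit

0.47 min/unit


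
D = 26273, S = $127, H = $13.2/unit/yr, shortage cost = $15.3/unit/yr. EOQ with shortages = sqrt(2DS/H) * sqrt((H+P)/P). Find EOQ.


Formula: EOQ* = sqrt(2DS/H) * sqrt((H+P)/P)
Base EOQ = sqrt(2*26273*127/13.2) = 711.02 units
Correction = sqrt((13.2+15.3)/15.3) = 1.36482
EOQ* = 711.02 * 1.36482 = 970.4 units

970.4 units


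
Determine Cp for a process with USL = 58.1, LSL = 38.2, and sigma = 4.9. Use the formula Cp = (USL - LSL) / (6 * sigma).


Cp = (58.1 - 38.2) / (6 * 4.9)

0.68


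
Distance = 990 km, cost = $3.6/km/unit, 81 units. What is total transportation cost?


TC = dist * cost * units = 990 * 3.6 * 81 = $288684.00

$288684.00


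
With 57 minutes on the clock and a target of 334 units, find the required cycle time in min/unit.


Formula: CT = Available Time / Number of Units
CT = 57 min / 334 units
CT = 0.17 min/unit

0.17 min/unit


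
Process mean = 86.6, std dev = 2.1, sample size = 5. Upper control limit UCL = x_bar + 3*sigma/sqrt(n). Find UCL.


UCL = 86.6 + 3 * 2.1 / sqrt(5)

89.42


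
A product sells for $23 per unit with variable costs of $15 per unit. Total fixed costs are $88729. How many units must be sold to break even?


Formula: BEQ = Fixed Costs / (Price - Variable Cost)
Contribution margin = $23 - $15 = $8/unit
BEQ = ceil($88729 / $8/unit) = ceil(11091.12) = 11092 units

11092 units


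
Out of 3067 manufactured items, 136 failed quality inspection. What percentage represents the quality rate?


Formula: Quality Rate = Good Pieces / Total Pieces * 100
Good pieces = 3067 - 136 = 2931
QR = 2931 / 3067 * 100 = 95.6%

95.6%


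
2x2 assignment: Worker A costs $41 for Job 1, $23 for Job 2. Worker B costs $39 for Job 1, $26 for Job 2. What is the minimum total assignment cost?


Option 1: A->1 + B->2 = $41 + $26 = $67
Option 2: A->2 + B->1 = $23 + $39 = $62
Min cost = min($67, $62) = $62

$62


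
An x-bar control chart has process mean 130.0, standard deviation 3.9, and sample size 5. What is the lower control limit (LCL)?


LCL = 130.0 - 3 * 3.9 / sqrt(5)

124.77


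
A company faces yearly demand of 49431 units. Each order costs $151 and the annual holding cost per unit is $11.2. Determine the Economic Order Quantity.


Formula: EOQ = sqrt(2 * D * S / H)
Numerator: 2 * 49431 * 151 = 14928162
2DS/H = 14928162 / 11.2 = 1332871.6
EOQ = sqrt(1332871.6) = 1154.5 units

1154.5 units


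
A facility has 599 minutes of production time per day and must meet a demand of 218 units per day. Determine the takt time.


Formula: Takt Time = Available Production Time / Customer Demand
Takt = 599 min/day / 218 units/day
Takt = 2.75 min/unit

2.75 min/unit


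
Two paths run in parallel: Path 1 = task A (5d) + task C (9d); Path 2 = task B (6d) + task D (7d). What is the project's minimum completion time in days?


Path 1 = 5 + 9 = 14 days
Path 2 = 6 + 7 = 13 days
Duration = max(14, 13) = 14 days

14 days


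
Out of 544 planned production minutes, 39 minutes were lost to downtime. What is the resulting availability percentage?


Formula: Availability = (Planned Time - Downtime) / Planned Time * 100
Uptime = 544 - 39 = 505 min
Availability = 505 / 544 * 100 = 92.8%

92.8%


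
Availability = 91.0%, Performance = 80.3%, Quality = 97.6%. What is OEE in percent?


Formula: OEE = Availability * Performance * Quality / 10000
A * P = 91.0% * 80.3% / 100 = 73.07%
OEE = 73.07% * 97.6% / 100 = 71.3%

71.3%


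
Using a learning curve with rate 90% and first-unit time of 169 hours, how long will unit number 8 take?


Formula: T_n = T_1 * (learning_rate)^(log2(n)) where learning_rate = rate/100
Doublings = log2(8) = 3
T_n = 169 * 0.9^3
T_n = 169 * 0.729 = 123.2 hours

123.2 hours


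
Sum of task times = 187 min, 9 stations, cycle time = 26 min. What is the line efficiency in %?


Formula: Efficiency = Sum of Task Times / (N_stations * CT) * 100
Total station capacity = 9 stations * 26 min = 234 min
Efficiency = 187 / 234 * 100 = 79.9%

79.9%
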